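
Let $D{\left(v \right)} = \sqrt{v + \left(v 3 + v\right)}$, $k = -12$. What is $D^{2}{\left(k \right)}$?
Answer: $-60$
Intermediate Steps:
$D{\left(v \right)} = \sqrt{5} \sqrt{v}$ ($D{\left(v \right)} = \sqrt{v + \left(3 v + v\right)} = \sqrt{v + 4 v} = \sqrt{5 v} = \sqrt{5} \sqrt{v}$)
$D^{2}{\left(k \right)} = \left(\sqrt{5} \sqrt{-12}\right)^{2} = \left(\sqrt{5} \cdot 2 i \sqrt{3}\right)^{2} = \left(2 i \sqrt{15}\right)^{2} = -60$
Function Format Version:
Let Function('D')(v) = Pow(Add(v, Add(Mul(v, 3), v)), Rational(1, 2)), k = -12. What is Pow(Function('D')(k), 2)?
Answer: -60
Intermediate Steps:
Function('D')(v) = Mul(Pow(5, Rational(1, 2)), Pow(v, Rational(1, 2))) (Function('D')(v) = Pow(Add(v, Add(Mul(3, v), v)), Rational(1, 2)) = Pow(Add(v, Mul(4, v)), Rational(1, 2)) = Pow(Mul(5, v), Rational(1, 2)) = Mul(Pow(5, Rational(1, 2)), Pow(v, Rational(1, 2))))
Pow(Function('D')(k), 2) = Pow(Mul(Pow(5, Rational(1, 2)), Pow(-12, Rational(1, 2))), 2) = Pow(Mul(Pow(5, Rational(1, 2)), Mul(2, I, Pow(3, Rational(1, 2)))), 2) = Pow(Mul(2, I, Pow(15, Rational(1, 2))), 2) = -60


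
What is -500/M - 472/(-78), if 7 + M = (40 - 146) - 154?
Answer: 9168/1157 ≈ 7.9239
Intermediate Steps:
M = -267 (M = -7 + ((40 - 146) - 154) = -7 + (-106 - 154) = -7 - 260 = -267)
-500/M - 472/(-78) = -500/(-267) - 472/(-78) = -500*(-1/267) - 472*(-1/78) = 500/267 + 236/39 = 9168/1157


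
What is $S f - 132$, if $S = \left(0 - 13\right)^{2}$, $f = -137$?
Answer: $-23285$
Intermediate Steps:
$S = 169$ ($S = \left(0 - 13\right)^{2} = \left(-13\right)^{2} = 169$)
$S f - 132 = 169 \left(-137\right) - 132 = -23153 - 132 = -23285$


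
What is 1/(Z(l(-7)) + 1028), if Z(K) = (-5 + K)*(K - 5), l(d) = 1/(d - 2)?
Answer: 81/85384 ≈ 0.00094866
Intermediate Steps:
l(d) = 1/(-2 + d)
Z(K) = (-5 + K)² (Z(K) = (-5 + K)*(-5 + K) = (-5 + K)²)
1/(Z(l(-7)) + 1028) = 1/((-5 + 1/(-2 - 7))² + 1028) = 1/((-5 + 1/(-9))² + 1028) = 1/((-5 - ⅑)² + 1028) = 1/((-46/9)² + 1028) = 1/(2116/81 + 1028) = 1/(85384/81) = 81/85384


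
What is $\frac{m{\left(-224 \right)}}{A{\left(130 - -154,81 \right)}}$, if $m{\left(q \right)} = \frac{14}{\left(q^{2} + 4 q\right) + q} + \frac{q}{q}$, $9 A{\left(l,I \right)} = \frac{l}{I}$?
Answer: $\frac{851715}{331712} \approx 2.5676$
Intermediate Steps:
$A{\left(l,I \right)} = \frac{l}{9 I}$ ($A{\left(l,I \right)} = \frac{l \frac{1}{I}}{9} = \frac{l}{9 I}$)
$m{\left(q \right)} = 1 + \frac{14}{q^{2} + 5 q}$ ($m{\left(q \right)} = \frac{14}{q^{2} + 5 q} + 1 = 1 + \frac{14}{q^{2} + 5 q}$)
$\frac{m{\left(-224 \right)}}{A{\left(130 - -154,81 \right)}} = \frac{\frac{1}{-224} \frac{1}{5 - 224} \left(14 + \left(-224\right)^{2} + 5 \left(-224\right)\right)}{\frac{1}{9} \left(130 - -154\right) \frac{1}{81}} = \frac{\left(- \frac{1}{224}\right) \frac{1}{-219} \left(14 + 50176 - 1120\right)}{\frac{1}{9} \left(130 + 154\right) \frac{1}{81}} = \frac{\left(- \frac{1}{224}\right) \left(- \frac{1}{219}\right) 49070}{\frac{1}{9} \cdot 284 \cdot \frac{1}{81}} = \frac{3505}{3504 \cdot \frac{284}{729}} = \frac{3505}{3504} \cdot \frac{729}{284} = \frac{851715}{331712}$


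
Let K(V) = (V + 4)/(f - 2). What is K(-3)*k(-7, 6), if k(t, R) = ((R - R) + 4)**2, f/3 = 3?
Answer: 16/7 ≈ 2.2857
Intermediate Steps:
f = 9 (f = 3*3 = 9)
K(V) = 4/7 + V/7 (K(V) = (V + 4)/(9 - 2) = (4 + V)/7 = (4 + V)*(1/7) = 4/7 + V/7)
k(t, R) = 16 (k(t, R) = (0 + 4)**2 = 4**2 = 16)
K(-3)*k(-7, 6) = (4/7 + (1/7)*(-3))*16 = (4/7 - 3/7)*16 = (1/7)*16 = 16/7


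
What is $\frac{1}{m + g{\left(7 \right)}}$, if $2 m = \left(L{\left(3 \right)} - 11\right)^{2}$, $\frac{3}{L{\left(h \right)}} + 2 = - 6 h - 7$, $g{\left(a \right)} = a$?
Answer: $\frac{81}{5567} \approx 0.01455$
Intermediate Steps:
$L{\left(h \right)} = \frac{3}{-9 - 6 h}$ ($L{\left(h \right)} = \frac{3}{-2 - \left(7 + 6 h\right)} = \frac{3}{-9 - 6 h}$)
$m = \frac{5000}{81}$ ($m = \frac{\left(- \frac{1}{3 + 2 \cdot 3} - 11\right)^{2}}{2} = \frac{\left(- \frac{1}{3 + 6} - 11\right)^{2}}{2} = \frac{\left(- \frac{1}{9} - 11\right)^{2}}{2} = \frac{\left(- \frac{100}{9}\right)^{2}}{2} = \frac{1}{2} \cdot \frac{10000}{81} = \frac{5000}{81} \approx 61.728$)
$\frac{1}{m + g{\left(7 \right)}} = \frac{1}{\frac{5000}{81} + 7} = \frac{1}{\frac{5567}{81}} = \frac{81}{5567}$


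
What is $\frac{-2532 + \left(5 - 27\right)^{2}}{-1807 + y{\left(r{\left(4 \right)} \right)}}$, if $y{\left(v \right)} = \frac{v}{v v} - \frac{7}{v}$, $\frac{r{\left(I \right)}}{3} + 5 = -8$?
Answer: $\frac{26624}{23489} \approx 1.1335$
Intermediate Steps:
$r{\left(I \right)} = -39$ ($r{\left(I \right)} = -15 + 3 \left(-8\right) = -15 - 24 = -39$)
$y{\left(v \right)} = - \frac{6}{v}$ ($y{\left(v \right)} = \frac{v}{v^{2}} - \frac{7}{v} = \frac{1}{v} - \frac{7}{v} = - \frac{6}{v}$)
$\frac{-2532 + \left(5 - 27\right)^{2}}{-1807 + y{\left(r{\left(4 \right)} \right)}} = \frac{-2532 + \left(5 - 27\right)^{2}}{-1807 - \frac{6}{-39}} = \frac{-2532 + \left(-22\right)^{2}}{-1807 - - \frac{2}{13}} = \frac{-2532 + 484}{-1807 + \frac{2}{13}} = - \frac{2048}{- \frac{23489}{13}} = \left(-2048\right) \left(- \frac{13}{23489}\right) = \frac{26624}{23489}$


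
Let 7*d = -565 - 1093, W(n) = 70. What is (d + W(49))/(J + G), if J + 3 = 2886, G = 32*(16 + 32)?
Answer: -1168/30933 ≈ -0.037759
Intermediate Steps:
d = -1658/7 (d = (-565 - 1093)/7 = (⅐)*(-1658) = -1658/7 ≈ -236.86)
G = 1536 (G = 32*48 = 1536)
J = 2883 (J = -3 + 2886 = 2883)
(d + W(49))/(J + G) = (-1658/7 + 70)/(2883 + 1536) = -1168/7/4419 = -1168/7*1/4419 = -1168/30933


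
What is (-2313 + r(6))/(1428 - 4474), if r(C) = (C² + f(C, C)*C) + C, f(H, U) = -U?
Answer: 2307/3046 ≈ 0.75739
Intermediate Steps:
r(C) = C (r(C) = (C² + (-C)*C) + C = (C² - C²) + C = 0 + C = C)
(-2313 + r(6))/(1428 - 4474) = (-2313 + 6)/(1428 - 4474) = -2307/(-3046) = -2307*(-1/3046) = 2307/3046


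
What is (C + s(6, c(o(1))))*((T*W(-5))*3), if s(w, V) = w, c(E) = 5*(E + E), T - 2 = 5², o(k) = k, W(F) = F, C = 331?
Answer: -136485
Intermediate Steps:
T = 27 (T = 2 + 5² = 2 + 25 = 27)
c(E) = 10*E (c(E) = 5*(2*E) = 10*E)
(C + s(6, c(o(1))))*((T*W(-5))*3) = (331 + 6)*((27*(-5))*3) = 337*(-135*3) = 337*(-405) = -136485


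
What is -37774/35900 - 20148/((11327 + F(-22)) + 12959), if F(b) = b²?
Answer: -82948759/44462150 ≈ -1.8656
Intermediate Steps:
-37774/35900 - 20148/((11327 + F(-22)) + 12959) = -37774/35900 - 20148/((11327 + (-22)²) + 12959) = -37774*1/35900 - 20148/((11327 + 484) + 12959) = -18887/17950 - 20148/(11811 + 12959) = -18887/17950 - 20148/24770 = -18887/17950 - 20148*1/24770 = -18887/17950 - 10074/12385 = -82948759/44462150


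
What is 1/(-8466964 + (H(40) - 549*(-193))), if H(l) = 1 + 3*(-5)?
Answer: -1/8361021 ≈ -1.1960e-7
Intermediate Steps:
H(l) = -14 (H(l) = 1 - 15 = -14)
1/(-8466964 + (H(40) - 549*(-193))) = 1/(-8466964 + (-14 - 549*(-193))) = 1/(-8466964 + (-14 + 105957)) = 1/(-8466964 + 105943) = 1/(-8361021) = -1/8361021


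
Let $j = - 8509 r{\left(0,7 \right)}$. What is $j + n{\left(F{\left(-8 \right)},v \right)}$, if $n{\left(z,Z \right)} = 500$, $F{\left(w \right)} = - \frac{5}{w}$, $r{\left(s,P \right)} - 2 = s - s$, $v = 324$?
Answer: $-16518$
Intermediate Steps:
$r{\left(s,P \right)} = 2$ ($r{\left(s,P \right)} = 2 + \left(s - s\right) = 2 + 0 = 2$)
$j = -17018$ ($j = \left(-8509\right) 2 = -17018$)
$j + n{\left(F{\left(-8 \right)},v \right)} = -17018 + 500 = -16518$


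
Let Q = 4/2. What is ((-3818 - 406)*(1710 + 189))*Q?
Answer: -16042752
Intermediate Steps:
Q = 2 (Q = 4*(½) = 2)
((-3818 - 406)*(1710 + 189))*Q = ((-3818 - 406)*(1710 + 189))*2 = -4224*1899*2 = -8021376*2 = -16042752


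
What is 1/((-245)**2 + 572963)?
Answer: 1/632988 ≈ 1.5798e-6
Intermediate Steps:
1/((-245)**2 + 572963) = 1/(60025 + 572963) = 1/632988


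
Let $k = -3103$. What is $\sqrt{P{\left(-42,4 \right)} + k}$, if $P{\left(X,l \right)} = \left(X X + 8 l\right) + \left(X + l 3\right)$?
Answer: $i \sqrt{1337} \approx 36.565 i$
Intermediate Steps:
$P{\left(X,l \right)} = X + X^{2} + 11 l$ ($P{\left(X,l \right)} = \left(X^{2} + 8 l\right) + \left(X + 3 l\right) = X + X^{2} + 11 l$)
$\sqrt{P{\left(-42,4 \right)} + k} = \sqrt{\left(-42 + \left(-42\right)^{2} + 11 \cdot 4\right) - 3103} = \sqrt{\left(-42 + 1764 + 44\right) - 3103} = \sqrt{1766 - 3103} = \sqrt{-1337} = i \sqrt{1337}$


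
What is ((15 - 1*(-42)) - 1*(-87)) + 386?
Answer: 530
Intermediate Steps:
((15 - 1*(-42)) - 1*(-87)) + 386 = ((15 + 42) + 87) + 386 = (57 + 87) + 386 = 144 + 386 = 530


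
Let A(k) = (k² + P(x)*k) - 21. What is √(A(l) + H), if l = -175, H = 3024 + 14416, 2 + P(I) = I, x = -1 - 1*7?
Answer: √49794 ≈ 223.15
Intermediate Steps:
x = -8 (x = -1 - 7 = -8)
P(I) = -2 + I
H = 17440
A(k) = -21 + k² - 10*k (A(k) = (k² + (-2 - 8)*k) - 21 = (k² - 10*k) - 21 = -21 + k² - 10*k)
√(A(l) + H) = √((-21 + (-175)² - 10*(-175)) + 17440) = √((-21 + 30625 + 1750) + 17440) = √(32354 + 17440) = √49794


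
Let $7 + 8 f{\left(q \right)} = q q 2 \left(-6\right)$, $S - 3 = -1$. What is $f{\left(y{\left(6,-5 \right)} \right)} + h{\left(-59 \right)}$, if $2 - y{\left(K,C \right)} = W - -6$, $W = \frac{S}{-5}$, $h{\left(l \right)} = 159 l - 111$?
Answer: $- \frac{1902463}{200} \approx -9512.3$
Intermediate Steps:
$S = 2$ ($S = 3 - 1 = 2$)
$h{\left(l \right)} = -111 + 159 l$
$W = - \frac{2}{5}$ ($W = \frac{2}{-5} = 2 \left(- \frac{1}{5}\right) = - \frac{2}{5} \approx -0.4$)
$y{\left(K,C \right)} = - \frac{18}{5}$ ($y{\left(K,C \right)} = 2 - \left(- \frac{2}{5} - -6\right) = 2 - \left(- \frac{2}{5} + 6\right) = 2 - \frac{28}{5} = - \frac{18}{5}$)
$f{\left(q \right)} = - \frac{7}{8} - \frac{3 q^{2}}{2}$ ($f{\left(q \right)} = - \frac{7}{8} + \frac{q q 2 \left(-6\right)}{8} = - \frac{7}{8} + \frac{q 2 q \left(-6\right)}{8} = - \frac{7}{8} + \frac{2 q^{2} \left(-6\right)}{8} = - \frac{7}{8} + \frac{\left(-12\right) q^{2}}{8} = - \frac{7}{8} - \frac{3 q^{2}}{2}$)
$f{\left(y{\left(6,-5 \right)} \right)} + h{\left(-59 \right)} = \left(- \frac{7}{8} - \frac{3 \left(- \frac{18}{5}\right)^{2}}{2}\right) + \left(-111 + 159 \left(-59\right)\right) = \left(- \frac{7}{8} - \frac{486}{25}\right) - 9492 = - \frac{4063}{200} - 9492 = - \frac{1902463}{200}$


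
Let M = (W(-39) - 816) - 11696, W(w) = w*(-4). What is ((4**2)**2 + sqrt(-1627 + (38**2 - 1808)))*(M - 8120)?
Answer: -5241856 - 20476*I*sqrt(1991) ≈ -5.2419e+6 - 9.1365e+5*I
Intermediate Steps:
W(w) = -4*w
M = -12356 (M = (-4*(-39) - 816) - 11696 = (156 - 816) - 11696 = -660 - 11696 = -12356)
((4**2)**2 + sqrt(-1627 + (38**2 - 1808)))*(M - 8120) = ((4**2)**2 + sqrt(-1627 + (38**2 - 1808)))*(-12356 - 8120) = (16**2 + sqrt(-1627 + (1444 - 1808)))*(-20476) = (256 + sqrt(-1627 - 364))*(-20476) = (256 + sqrt(-1991))*(-20476) = (256 + I*sqrt(1991))*(-20476) = -5241856 - 20476*I*sqrt(1991)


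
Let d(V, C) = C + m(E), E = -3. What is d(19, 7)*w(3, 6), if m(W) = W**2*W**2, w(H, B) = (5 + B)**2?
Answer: 10648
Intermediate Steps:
m(W) = W**4
d(V, C) = 81 + C (d(V, C) = C + (-3)**4 = C + 81 = 81 + C)
d(19, 7)*w(3, 6) = (81 + 7)*(5 + 6)**2 = 88*11**2 = 88*121 = 10648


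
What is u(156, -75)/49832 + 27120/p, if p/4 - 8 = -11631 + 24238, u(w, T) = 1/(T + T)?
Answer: 3378608759/6286306800 ≈ 0.53746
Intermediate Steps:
u(w, T) = 1/(2*T)
p = 50460 (p = 32 + 4*(-11631 + 24238) = 32 + 4*12607 = 32 + 50428 = 50460)
u(156, -75)/49832 + 27120/p = ((1/2)/(-75))/49832 + 27120/50460 = ((1/2)*(-1/75))*(1/49832) + 27120*(1/50460) = -1/150*1/49832 + 452/841 = -1/7474800 + 452/841 = 3378608759/6286306800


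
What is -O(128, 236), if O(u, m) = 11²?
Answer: -121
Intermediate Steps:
O(u, m) = 121
-O(128, 236) = -1*121 = -121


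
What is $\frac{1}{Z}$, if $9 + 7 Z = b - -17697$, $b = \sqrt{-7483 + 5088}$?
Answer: $\frac{123816}{312867739} - \frac{7 i \sqrt{2395}}{312867739} \approx 0.00039575 - 1.0949 \cdot 10^{-6} i$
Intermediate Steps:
$b = i \sqrt{2395}$ ($b = \sqrt{-2395} = i \sqrt{2395} \approx 48.939 i$)
$Z = \frac{17688}{7} + \frac{i \sqrt{2395}}{7}$ ($Z = - \frac{9}{7} + \frac{i \sqrt{2395} - -17697}{7} = - \frac{9}{7} + \frac{i \sqrt{2395} + 17697}{7} = - \frac{9}{7} + \frac{17697 + i \sqrt{2395}}{7} = - \frac{9}{7} + \left(\frac{17697}{7} + \frac{i \sqrt{2395}}{7}\right) = \frac{17688}{7} + \frac{i \sqrt{2395}}{7} \approx 2526.9 + 6.9912 i$)
$\frac{1}{Z} = \frac{1}{\frac{17688}{7} + \frac{i \sqrt{2395}}{7}}$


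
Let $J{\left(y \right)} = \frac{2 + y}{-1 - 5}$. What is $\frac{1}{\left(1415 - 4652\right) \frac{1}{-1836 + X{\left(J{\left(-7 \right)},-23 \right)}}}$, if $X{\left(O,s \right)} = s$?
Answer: $\frac{143}{249} \approx 0.5743$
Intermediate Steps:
$J{\left(y \right)} = - \frac{1}{3} - \frac{y}{6}$ ($J{\left(y \right)} = \frac{2 + y}{-6} = \left(2 + y\right) \left(- \frac{1}{6}\right) = - \frac{1}{3} - \frac{y}{6}$)
$\frac{1}{\left(1415 - 4652\right) \frac{1}{-1836 + X{\left(J{\left(-7 \right)},-23 \right)}}} = \frac{1}{\left(1415 - 4652\right) \frac{1}{-1836 - 23}} = \frac{1}{\left(-3237\right) \frac{1}{-1859}} = \frac{1}{\left(-3237\right) \left(- \frac{1}{1859}\right)} = \frac{1}{\frac{249}{143}} = \frac{143}{249}$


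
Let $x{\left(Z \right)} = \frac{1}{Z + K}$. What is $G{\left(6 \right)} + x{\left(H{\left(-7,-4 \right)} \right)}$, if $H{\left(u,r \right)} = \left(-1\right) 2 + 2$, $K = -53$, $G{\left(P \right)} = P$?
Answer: $\frac{317}{53} \approx 5.9811$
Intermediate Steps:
$H{\left(u,r \right)} = 0$ ($H{\left(u,r \right)} = -2 + 2 = 0$)
$x{\left(Z \right)} = \frac{1}{-53 + Z}$ ($x{\left(Z \right)} = \frac{1}{Z - 53} = \frac{1}{-53 + Z}$)
$G{\left(6 \right)} + x{\left(H{\left(-7,-4 \right)} \right)} = 6 + \frac{1}{-53 + 0} = 6 + \frac{1}{-53} = 6 - \frac{1}{53} = \frac{317}{53}$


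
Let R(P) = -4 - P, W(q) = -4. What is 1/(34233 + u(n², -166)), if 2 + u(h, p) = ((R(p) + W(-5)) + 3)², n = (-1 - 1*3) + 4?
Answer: 1/60152 ≈ 1.6625e-5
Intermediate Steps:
n = 0 (n = (-1 - 3) + 4 = -4 + 4 = 0)
u(h, p) = -2 + (-5 - p)² (u(h, p) = -2 + (((-4 - p) - 4) + 3)² = -2 + ((-8 - p) + 3)² = -2 + (-5 - p)²)
1/(34233 + u(n², -166)) = 1/(34233 + (-2 + (5 - 166)²)) = 1/(34233 + (-2 + (-161)²)) = 1/(34233 + (-2 + 25921)) = 1/(34233 + 25919) = 1/60152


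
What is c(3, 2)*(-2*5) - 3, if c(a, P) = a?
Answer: -33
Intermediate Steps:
c(3, 2)*(-2*5) - 3 = 3*(-2*5) - 3 = 3*(-10) - 3 = -30 - 3 = -33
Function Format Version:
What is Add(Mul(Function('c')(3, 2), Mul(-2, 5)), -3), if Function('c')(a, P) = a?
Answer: -33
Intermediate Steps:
Add(Mul(Function('c')(3, 2), Mul(-2, 5)), -3) = Add(Mul(3, Mul(-2, 5)), -3) = Add(Mul(3, -10), -3) = Add(-30, -3) = -33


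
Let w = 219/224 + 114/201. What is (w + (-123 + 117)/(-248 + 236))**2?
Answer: 941814721/225240064 ≈ 4.1814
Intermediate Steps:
w = 23185/15008 (w = 219*(1/224) + 114*(1/201) = 219/224 + 38/67 = 23185/15008 ≈ 1.5448)
(w + (-123 + 117)/(-248 + 236))**2 = (23185/15008 + (-123 + 117)/(-248 + 236))**2 = (23185/15008 - 6/(-12))**2 = (23185/15008 - 6*(-1/12))**2 = (23185/15008 + 1/2)**2 = (30689/15008)**2 = 941814721/225240064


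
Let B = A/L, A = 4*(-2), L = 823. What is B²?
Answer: 64/677329 ≈ 9.4489e-5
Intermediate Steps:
A = -8
B = -8/823 ≈ -0.0097205
B² = (-8/823)² = 64/677329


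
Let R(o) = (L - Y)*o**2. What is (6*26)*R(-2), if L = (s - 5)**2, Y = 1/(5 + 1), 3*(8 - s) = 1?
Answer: 13000/3 ≈ 4333.3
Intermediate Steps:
s = 23/3 (s = 8 - 1/3*1 = 8 - 1/3 = 23/3 ≈ 7.6667)
Y = 1/6 ≈ 0.16667
L = 64/9 (L = (23/3 - 5)**2 = (8/3)**2 = 64/9 ≈ 7.1111)
R(o) = 125*o**2/18 (R(o) = (64/9 - 1*1/6)*o**2 = (64/9 - 1/6)*o**2 = 125*o**2/18)
(6*26)*R(-2) = (6*26)*((125/18)*(-2)**2) = 156*((125/18)*4) = 156*(250/9) = 13000/3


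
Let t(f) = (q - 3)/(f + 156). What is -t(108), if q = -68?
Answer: 71/264 ≈ 0.26894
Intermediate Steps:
t(f) = -71/(156 + f) (t(f) = (-68 - 3)/(f + 156) = -71/(156 + f))
-t(108) = -(-71)/(156 + 108) = -(-71)/264 = -1*(-71/264) = 71/264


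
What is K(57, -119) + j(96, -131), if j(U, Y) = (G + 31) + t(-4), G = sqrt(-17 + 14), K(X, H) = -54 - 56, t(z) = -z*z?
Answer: -95 + I*sqrt(3) ≈ -95.0 + 1.732*I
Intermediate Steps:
t(z) = -z**2
K(X, H) = -110
G = I*sqrt(3) (G = sqrt(-3) = I*sqrt(3) ≈ 1.732*I)
j(U, Y) = 15 + I*sqrt(3) (j(U, Y) = (I*sqrt(3) + 31) - 1*(-4)**2 = (31 + I*sqrt(3)) - 1*16 = (31 + I*sqrt(3)) - 16 = 15 + I*sqrt(3))
K(57, -119) + j(96, -131) = -110 + (15 + I*sqrt(3)) = -95 + I*sqrt(3)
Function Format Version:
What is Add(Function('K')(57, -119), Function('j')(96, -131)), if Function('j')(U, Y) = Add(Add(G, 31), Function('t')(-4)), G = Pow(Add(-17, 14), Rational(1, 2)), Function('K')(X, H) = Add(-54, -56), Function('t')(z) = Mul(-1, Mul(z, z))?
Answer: Add(-95, Mul(I, Pow(3, Rational(1, 2)))) ≈ Add(-95.000, Mul(1.7320, I))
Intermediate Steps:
Function('t')(z) = Mul(-1, Pow(z, 2))
Function('K')(X, H) = -110
G = Mul(I, Pow(3, Rational(1, 2))) (G = Pow(-3, Rational(1, 2)) = Mul(I, Pow(3, Rational(1, 2))) ≈ Mul(1.7320, I))
Function('j')(U, Y) = Add(15, Mul(I, Pow(3, Rational(1, 2)))) (Function('j')(U, Y) = Add(Add(Mul(I, Pow(3, Rational(1, 2))), 31), Mul(-1, Pow(-4, 2))) = Add(Add(31, Mul(I, Pow(3, Rational(1, 2)))), Mul(-1, 16)) = Add(Add(31, Mul(I, Pow(3, Rational(1, 2)))), -16) = Add(15, Mul(I, Pow(3, Rational(1, 2)))))
Add(Function('K')(57, -119), Function('j')(96, -131)) = Add(-110, Add(15, Mul(I, Pow(3, Rational(1, 2))))) = Add(-95, Mul(I, Pow(3, Rational(1, 2))))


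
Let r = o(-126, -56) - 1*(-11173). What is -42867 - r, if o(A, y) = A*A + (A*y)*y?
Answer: 325220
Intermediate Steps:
o(A, y) = A² + A*y²
r = -368087 (r = -126*(-126 + (-56)²) - 1*(-11173) = -126*(-126 + 3136) + 11173 = -126*3010 + 11173 = -379260 + 11173 = -368087)
-42867 - r = -42867 - 1*(-368087) = -42867 + 368087 = 325220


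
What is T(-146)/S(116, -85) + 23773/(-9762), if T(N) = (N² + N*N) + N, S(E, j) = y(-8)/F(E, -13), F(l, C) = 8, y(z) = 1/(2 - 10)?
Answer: -26543917021/9762 ≈ -2.7191e+6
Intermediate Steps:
y(z) = -⅛ (y(z) = 1/(-8) = -⅛)
S(E, j) = -1/64 (S(E, j) = -⅛/8 = -⅛*⅛ = -1/64)
T(N) = N + 2*N² (T(N) = (N² + N²) + N = 2*N² + N = N + 2*N²)
T(-146)/S(116, -85) + 23773/(-9762) = (-146*(1 + 2*(-146)))/(-1/64) + 23773/(-9762) = -146*(1 - 292)*(-64) + 23773*(-1/9762) = -146*(-291)*(-64) - 23773/9762 = 42486*(-64) - 23773/9762 = -2719104 - 23773/9762 = -26543917021/9762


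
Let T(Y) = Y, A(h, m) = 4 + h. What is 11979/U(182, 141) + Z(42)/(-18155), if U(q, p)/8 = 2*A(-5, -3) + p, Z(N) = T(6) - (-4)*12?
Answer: 217418697/20188360 ≈ 10.770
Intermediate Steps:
Z(N) = 54 (Z(N) = 6 - (-4)*12 = 6 - 1*(-48) = 6 + 48 = 54)
U(q, p) = -16 + 8*p (U(q, p) = 8*(2*(4 - 5) + p) = 8*(2*(-1) + p) = 8*(-2 + p) = -16 + 8*p)
11979/U(182, 141) + Z(42)/(-18155) = 11979/(-16 + 8*141) + 54/(-18155) = 11979/(-16 + 1128) + 54*(-1/18155) = 11979/1112 - 54/18155 = 217418697/20188360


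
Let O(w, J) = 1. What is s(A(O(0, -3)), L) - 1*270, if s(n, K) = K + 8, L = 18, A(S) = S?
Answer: -244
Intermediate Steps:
s(n, K) = 8 + K
s(A(O(0, -3)), L) - 1*270 = (8 + 18) - 1*270 = 26 - 270 = -244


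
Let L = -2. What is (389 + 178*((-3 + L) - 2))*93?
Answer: -79701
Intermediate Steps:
(389 + 178*((-3 + L) - 2))*93 = (389 + 178*((-3 - 2) - 2))*93 = (389 + 178*(-5 - 2))*93 = (389 + 178*(-7))*93 = (389 - 1246)*93 = -857*93 = -79701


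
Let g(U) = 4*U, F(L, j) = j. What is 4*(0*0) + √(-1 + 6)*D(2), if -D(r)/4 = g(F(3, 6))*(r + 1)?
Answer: -288*√5 ≈ -643.99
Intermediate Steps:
D(r) = -96 - 96*r (D(r) = -4*4*6*(r + 1) = -96*(1 + r) = -4*(24 + 24*r) = -96 - 96*r)
4*(0*0) + √(-1 + 6)*D(2) = 4*(0*0) + √(-1 + 6)*(-96 - 96*2) = 4*0 + √5*(-96 - 192) = 0 + √5*(-288) = 0 - 288*√5 = -288*√5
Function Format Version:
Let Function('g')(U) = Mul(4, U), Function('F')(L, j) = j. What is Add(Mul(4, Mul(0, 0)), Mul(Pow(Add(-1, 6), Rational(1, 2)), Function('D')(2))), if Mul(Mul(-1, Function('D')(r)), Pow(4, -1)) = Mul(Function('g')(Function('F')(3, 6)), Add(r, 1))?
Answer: Mul(-288, Pow(5, Rational(1, 2))) ≈ -643.99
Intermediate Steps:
Function('D')(r) = Add(-96, Mul(-96, r)) (Function('D')(r) = Mul(-4, Mul(Mul(4, 6), Add(r, 1))) = Mul(-4, Mul(24, Add(1, r))) = Mul(-4, Add(24, Mul(24, r))) = Add(-96, Mul(-96, r)))
Add(Mul(4, Mul(0, 0)), Mul(Pow(Add(-1, 6), Rational(1, 2)), Function('D')(2))) = Add(Mul(4, Mul(0, 0)), Mul(Pow(Add(-1, 6), Rational(1, 2)), Add(-96, Mul(-96, 2)))) = Add(Mul(4, 0), Mul(Pow(5, Rational(1, 2)), Add(-96, -192))) = Add(0, Mul(Pow(5, Rational(1, 2)), -288)) = Add(0, Mul(-288, Pow(5, Rational(1, 2)))) = Mul(-288, Pow(5, Rational(1, 2)))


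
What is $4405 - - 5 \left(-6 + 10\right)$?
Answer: $4425$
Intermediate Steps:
$4405 - - 5 \left(-6 + 10\right) = 4405 - \left(-5\right) 4 = 4405 - -20 = 4405 + 20 = 4425$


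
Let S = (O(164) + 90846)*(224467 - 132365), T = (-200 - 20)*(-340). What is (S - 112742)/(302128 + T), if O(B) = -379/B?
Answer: 686075361771/30908096 ≈ 22197.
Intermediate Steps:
T = 74800 (T = -220*(-340) = 74800)
S = 686084606615/82 (S = (-379/164 + 90846)*(224467 - 132365) = (-379*1/164 + 90846)*92102 = (-379/164 + 90846)*92102 = (14898365/164)*92102 = 686084606615/82 ≈ 8.3669e+9)
(S - 112742)/(302128 + T) = (686084606615/82 - 112742)/(302128 + 74800) = (686075361771/82)/376928 = (686075361771/82)*(1/376928) = 686075361771/30908096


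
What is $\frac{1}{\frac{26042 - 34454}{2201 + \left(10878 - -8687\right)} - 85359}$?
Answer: $- \frac{10883}{928966203} \approx -1.1715 \cdot 10^{-5}$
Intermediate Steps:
$\frac{1}{\frac{26042 - 34454}{2201 + \left(10878 - -8687\right)} - 85359} = \frac{1}{- \frac{8412}{2201 + \left(10878 + 8687\right)} - 85359} = \frac{1}{- \frac{8412}{2201 + 19565} - 85359} = \frac{1}{- \frac{8412}{21766} - 85359} = \frac{1}{\left(-8412\right) \frac{1}{21766} - 85359} = \frac{1}{- \frac{4206}{10883} - 85359} = \frac{1}{- \frac{928966203}{10883}} = - \frac{10883}{928966203}$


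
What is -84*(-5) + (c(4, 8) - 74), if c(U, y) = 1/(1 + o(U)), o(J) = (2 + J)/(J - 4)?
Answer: 346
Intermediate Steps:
o(J) = (2 + J)/(-4 + J)
c(U, y) = 1/(1 + (2 + U)/(-4 + U))
-84*(-5) + (c(4, 8) - 74) = -84*(-5) + ((-4 + 4)/(2*(-1 + 4)) - 74) = 420 + ((½)*0/3 - 74) = 420 + ((½)*(⅓)*0 - 74) = 420 + (0 - 74) = 420 - 74 = 346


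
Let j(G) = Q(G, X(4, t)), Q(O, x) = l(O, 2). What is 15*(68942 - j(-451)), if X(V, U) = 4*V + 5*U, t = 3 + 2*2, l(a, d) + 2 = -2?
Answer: 1034190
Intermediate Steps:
l(a, d) = -4 (l(a, d) = -2 - 2 = -4)
t = 7 (t = 3 + 4 = 7)
Q(O, x) = -4
j(G) = -4
15*(68942 - j(-451)) = 15*(68942 - 1*(-4)) = 15*(68942 + 4) = 15*68946 = 1034190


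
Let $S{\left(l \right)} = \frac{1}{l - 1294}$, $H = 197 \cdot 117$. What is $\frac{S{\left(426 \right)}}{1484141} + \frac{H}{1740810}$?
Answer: $\frac{4948752111367}{373761884162380} \approx 0.01324$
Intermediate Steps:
$H = 23049$
$S{\left(l \right)} = \frac{1}{-1294 + l}$
$\frac{S{\left(426 \right)}}{1484141} + \frac{H}{1740810} = \frac{1}{\left(-1294 + 426\right) 1484141} + \frac{23049}{1740810} = \frac{1}{-868} \cdot \frac{1}{1484141} + 23049 \cdot \frac{1}{1740810} = \left(- \frac{1}{868}\right) \frac{1}{1484141} + \frac{7683}{580270} = - \frac{1}{1288234388} + \frac{7683}{580270} = \frac{4948752111367}{373761884162380}$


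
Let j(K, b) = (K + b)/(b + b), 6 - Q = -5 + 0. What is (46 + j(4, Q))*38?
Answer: 19513/11 ≈ 1773.9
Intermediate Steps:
Q = 11 (Q = 6 - (-5 + 0) = 6 - 1*(-5) = 6 + 5 = 11)
j(K, b) = (K + b)/(2*b) (j(K, b) = (K + b)/((2*b)) = (K + b)*(1/(2*b)) = (K + b)/(2*b))
(46 + j(4, Q))*38 = (46 + (½)*(4 + 11)/11)*38 = (46 + (½)*(1/11)*15)*38 = (46 + 15/22)*38 = (1027/22)*38 = 19513/11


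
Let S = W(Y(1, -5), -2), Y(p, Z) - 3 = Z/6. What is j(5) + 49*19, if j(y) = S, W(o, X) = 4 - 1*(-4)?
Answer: 939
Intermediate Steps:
Y(p, Z) = 3 + Z/6
W(o, X) = 8 (W(o, X) = 4 + 4 = 8)
S = 8
j(y) = 8
j(5) + 49*19 = 8 + 49*19 = 8 + 931 = 939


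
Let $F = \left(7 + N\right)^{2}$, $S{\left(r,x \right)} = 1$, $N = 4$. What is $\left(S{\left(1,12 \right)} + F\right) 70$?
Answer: $8540$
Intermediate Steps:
$F = 121$ ($F = \left(7 + 4\right)^{2} = 11^{2} = 121$)
$\left(S{\left(1,12 \right)} + F\right) 70 = \left(1 + 121\right) 70 = 122 \cdot 70 = 8540$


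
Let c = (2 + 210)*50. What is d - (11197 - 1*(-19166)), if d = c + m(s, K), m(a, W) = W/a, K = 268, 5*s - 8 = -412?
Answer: -1996398/101 ≈ -19766.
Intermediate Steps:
s = -404/5 (s = 8/5 + (⅕)*(-412) = 8/5 - 412/5 = -404/5 ≈ -80.800)
c = 10600 (c = 212*50 = 10600)
d = 1070265/101 (d = 10600 + 268/(-404/5) = 10600 + 268*(-5/404) = 10600 - 335/101 = 1070265/101 ≈ 10597.)
d - (11197 - 1*(-19166)) = 1070265/101 - (11197 - 1*(-19166)) = 1070265/101 - (11197 + 19166) = 1070265/101 - 1*30363 = 1070265/101 - 30363 = -1996398/101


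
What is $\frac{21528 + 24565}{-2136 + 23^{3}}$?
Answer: $\frac{46093}{10031} \approx 4.5951$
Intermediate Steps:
$\frac{21528 + 24565}{-2136 + 23^{3}} = \frac{46093}{-2136 + 12167} = \frac{46093}{10031}$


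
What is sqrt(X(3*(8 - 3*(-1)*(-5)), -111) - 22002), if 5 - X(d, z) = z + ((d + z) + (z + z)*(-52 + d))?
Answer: 2*I*sqrt(9490) ≈ 194.83*I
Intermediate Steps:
X(d, z) = 5 - d - 2*z - 2*z*(-52 + d) (X(d, z) = 5 - (z + ((d + z) + (z + z)*(-52 + d))) = 5 - (z + ((d + z) + (2*z)*(-52 + d))) = 5 - (z + ((d + z) + 2*z*(-52 + d))) = 5 - (z + (d + z + 2*z*(-52 + d))) = 5 - (d + 2*z + 2*z*(-52 + d)) = 5 + (-d - 2*z - 2*z*(-52 + d)) = 5 - d - 2*z - 2*z*(-52 + d))
sqrt(X(3*(8 - 3*(-1)*(-5)), -111) - 22002) = sqrt((5 - 3*(8 - 3*(-1)*(-5)) + 102*(-111) - 2*3*(8 - 3*(-1)*(-5))*(-111)) - 22002) = sqrt((5 - 3*(8 + 3*(-5)) - 11322 - 2*3*(8 + 3*(-5))*(-111)) - 22002) = sqrt((5 - 3*(8 - 15) - 11322 - 2*3*(8 - 15)*(-111)) - 22002) = sqrt((5 - 3*(-7) - 11322 - 2*3*(-7)*(-111)) - 22002) = sqrt((5 - 1*(-21) - 11322 - 2*(-21)*(-111)) - 22002) = sqrt((5 + 21 - 11322 - 4662) - 22002) = sqrt(-15958 - 22002) = sqrt(-37960) = 2*I*sqrt(9490)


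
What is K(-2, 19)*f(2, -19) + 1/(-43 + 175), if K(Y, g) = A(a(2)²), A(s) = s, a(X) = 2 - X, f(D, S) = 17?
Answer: 1/132 ≈ 0.0075758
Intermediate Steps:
K(Y, g) = 0 (K(Y, g) = (2 - 1*2)² = (2 - 2)² = 0² = 0)
K(-2, 19)*f(2, -19) + 1/(-43 + 175) = 0*17 + 1/(-43 + 175) = 0 + 1/132 = 1/132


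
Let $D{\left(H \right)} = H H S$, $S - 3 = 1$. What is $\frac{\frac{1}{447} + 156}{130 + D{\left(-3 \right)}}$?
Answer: $\frac{69733}{74202} \approx 0.93977$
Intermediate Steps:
$S = 4$ ($S = 3 + 1 = 4$)
$D{\left(H \right)} = 4 H^{2}$ ($D{\left(H \right)} = H H 4 = H^{2} \cdot 4 = 4 H^{2}$)
$\frac{\frac{1}{447} + 156}{130 + D{\left(-3 \right)}} = \frac{\frac{1}{447} + 156}{130 + 4 \left(-3\right)^{2}} = \frac{\frac{1}{447} + 156}{130 + 4 \cdot 9} = \frac{69733}{447 \left(130 + 36\right)} = \frac{69733}{447 \cdot 166} = \frac{69733}{447} \cdot \frac{1}{166} = \frac{69733}{74202}$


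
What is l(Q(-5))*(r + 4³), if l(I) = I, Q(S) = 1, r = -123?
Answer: -59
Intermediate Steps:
l(Q(-5))*(r + 4³) = 1*(-123 + 4³) = 1*(-123 + 64) = 1*(-59) = -59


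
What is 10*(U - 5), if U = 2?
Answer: -30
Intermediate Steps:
10*(U - 5) = 10*(2 - 5) = 10*(-3) = -30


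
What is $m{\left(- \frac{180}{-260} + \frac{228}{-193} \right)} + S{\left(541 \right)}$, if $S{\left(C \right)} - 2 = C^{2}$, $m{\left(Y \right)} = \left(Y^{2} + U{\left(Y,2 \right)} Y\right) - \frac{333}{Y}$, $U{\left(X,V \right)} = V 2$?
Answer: $\frac{755316198688539}{2574688129} \approx 2.9336 \cdot 10^{5}$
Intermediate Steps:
$U{\left(X,V \right)} = 2 V$
$m{\left(Y \right)} = Y^{2} - \frac{333}{Y} + 4 Y$ ($m{\left(Y \right)} = \left(Y^{2} + 2 \cdot 2 Y\right) - \frac{333}{Y} = \left(Y^{2} + 4 Y\right) - \frac{333}{Y} = Y^{2} - \frac{333}{Y} + 4 Y$)
$S{\left(C \right)} = 2 + C^{2}$
$m{\left(- \frac{180}{-260} + \frac{228}{-193} \right)} + S{\left(541 \right)} = \frac{-333 + \left(- \frac{180}{-260} + \frac{228}{-193}\right)^{2} \left(4 + \left(- \frac{180}{-260} + \frac{228}{-193}\right)\right)}{- \frac{180}{-260} + \frac{228}{-193}} + \left(2 + 541^{2}\right) = \frac{-333 + \left(\left(-180\right) \left(- \frac{1}{260}\right) + 228 \left(- \frac{1}{193}\right)\right)^{2} \left(4 + \left(\left(-180\right) \left(- \frac{1}{260}\right) + 228 \left(- \frac{1}{193}\right)\right)\right)}{\left(-180\right) \left(- \frac{1}{260}\right) + 228 \left(- \frac{1}{193}\right)} + \left(2 + 292681\right) = \frac{-333 + \left(\frac{9}{13} - \frac{228}{193}\right)^{2} \left(4 + \left(\frac{9}{13} - \frac{228}{193}\right)\right)}{\frac{9}{13} - \frac{228}{193}} + 292683 = \frac{-333 + \left(- \frac{1227}{2509}\right)^{2} \left(4 - \frac{1227}{2509}\right)}{- \frac{1227}{2509}} + 292683 = - \frac{2509 \left(-333 + \frac{1505529}{6295081} \cdot \frac{8809}{2509}\right)}{1227} + 292683 = - \frac{2509 \left(-333 + \frac{13262204961}{15794358229}\right)}{1227} + 292683 = \left(- \frac{2509}{1227}\right) \left(- \frac{5246259085296}{15794358229}\right) + 292683 = \frac{1748753028432}{2574688129} + 292683 = \frac{755316198688539}{2574688129}$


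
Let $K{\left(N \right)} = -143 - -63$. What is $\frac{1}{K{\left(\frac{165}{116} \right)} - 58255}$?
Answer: $- \frac{1}{58335} \approx -1.7142 \cdot 10^{-5}$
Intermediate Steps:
$K{\left(N \right)} = -80$ ($K{\left(N \right)} = -143 + 63 = -80$)
$\frac{1}{K{\left(\frac{165}{116} \right)} - 58255} = \frac{1}{-80 - 58255} = \frac{1}{-58335} = - \frac{1}{58335}$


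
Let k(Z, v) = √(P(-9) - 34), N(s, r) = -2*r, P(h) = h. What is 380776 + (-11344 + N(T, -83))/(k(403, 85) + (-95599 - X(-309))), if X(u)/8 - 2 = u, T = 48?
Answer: 71814529305701/188600402 + 243*I*√43/188600402 ≈ 3.8078e+5 + 8.4489e-6*I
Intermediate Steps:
X(u) = 16 + 8*u
k(Z, v) = I*√43 (k(Z, v) = √(-9 - 34) = √(-43) = I*√43)
380776 + (-11344 + N(T, -83))/(k(403, 85) + (-95599 - X(-309))) = 380776 + (-11344 - 2*(-83))/(I*√43 + (-95599 - (16 + 8*(-309)))) = 380776 + (-11344 + 166)/(I*√43 + (-95599 - (16 - 2472))) = 380776 - 11178/(I*√43 + (-95599 - 1*(-2456))) = 380776 - 11178/(I*√43 + (-95599 + 2456)) = 380776 - 11178/(I*√43 - 93143) = 380776 - 11178/(-93143 + I*√43)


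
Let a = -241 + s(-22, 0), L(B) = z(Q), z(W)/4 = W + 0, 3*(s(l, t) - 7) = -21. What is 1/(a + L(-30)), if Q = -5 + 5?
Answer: -1/241 ≈ -0.0041494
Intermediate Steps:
s(l, t) = 0 (s(l, t) = 7 + (⅓)*(-21) = 7 - 7 = 0)
Q = 0
z(W) = 4*W (z(W) = 4*(W + 0) = 4*W)
L(B) = 0 (L(B) = 4*0 = 0)
a = -241 (a = -241 + 0 = -241)
1/(a + L(-30)) = 1/(-241 + 0) = 1/(-241) = -1/241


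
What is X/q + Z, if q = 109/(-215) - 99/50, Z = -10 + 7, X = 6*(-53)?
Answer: 667659/5347 ≈ 124.87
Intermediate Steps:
X = -318
Z = -3 (Z = -2*5 + 7 = -10 + 7 = -3)
q = -5347/2150 (q = 109*(-1/215) - 99*1/50 = -109/215 - 99/50 = -5347/2150 ≈ -2.4870)
X/q + Z = -318/(-5347/2150) - 3 = -318*(-2150/5347) - 3 = 683700/5347 - 3 = 667659/5347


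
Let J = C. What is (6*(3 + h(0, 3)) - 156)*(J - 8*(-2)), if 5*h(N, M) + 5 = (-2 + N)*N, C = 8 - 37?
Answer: 1872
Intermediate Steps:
C = -29
J = -29
h(N, M) = -1 + N*(-2 + N)/5 (h(N, M) = -1 + ((-2 + N)*N)/5 = -1 + (N*(-2 + N))/5 = -1 + N*(-2 + N)/5)
(6*(3 + h(0, 3)) - 156)*(J - 8*(-2)) = (6*(3 + (-1 - ⅖*0 + (⅕)*0²)) - 156)*(-29 - 8*(-2)) = (6*(3 + (-1 + 0 + (⅕)*0)) - 156)*(-29 - 1*(-16)) = (6*(3 + (-1 + 0 + 0)) - 156)*(-29 + 16) = (6*(3 - 1) - 156)*(-13) = (6*2 - 156)*(-13) = (12 - 156)*(-13) = -144*(-13) = 1872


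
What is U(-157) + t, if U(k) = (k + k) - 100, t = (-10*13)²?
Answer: 16486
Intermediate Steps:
t = 16900 (t = (-130)² = 16900)
U(k) = -100 + 2*k (U(k) = 2*k - 100 = -100 + 2*k)
U(-157) + t = (-100 + 2*(-157)) + 16900 = (-100 - 314) + 16900 = -414 + 16900 = 16486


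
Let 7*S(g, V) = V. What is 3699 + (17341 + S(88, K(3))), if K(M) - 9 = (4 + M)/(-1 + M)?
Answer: 294585/14 ≈ 21042.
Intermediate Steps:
K(M) = 9 + (4 + M)/(-1 + M)
S(g, V) = V/7
3699 + (17341 + S(88, K(3))) = 3699 + (17341 + (5*(-1 + 2*3)/(-1 + 3))/7) = 3699 + (17341 + (5*(-1 + 6)/2)/7) = 3699 + (17341 + (5*(½)*5)/7) = 3699 + (17341 + (⅐)*(25/2)) = 3699 + (17341 + 25/14) = 3699 + 242799/14 = 294585/14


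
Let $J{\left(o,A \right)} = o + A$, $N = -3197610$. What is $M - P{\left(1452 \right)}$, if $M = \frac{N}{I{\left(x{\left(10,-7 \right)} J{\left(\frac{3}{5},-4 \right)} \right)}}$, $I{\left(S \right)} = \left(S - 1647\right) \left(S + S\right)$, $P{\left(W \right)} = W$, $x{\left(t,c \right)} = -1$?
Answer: $- \frac{162882987}{139706} \approx -1165.9$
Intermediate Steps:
$J{\left(o,A \right)} = A + o$
$I{\left(S \right)} = 2 S \left(-1647 + S\right)$ ($I{\left(S \right)} = \left(-1647 + S\right) 2 S = 2 S \left(-1647 + S\right)$)
$M = \frac{39970125}{139706}$ ($M = - \frac{3197610}{2 \left(- (-4 + \frac{3}{5})\right) \left(-1647 - \left(-4 + \frac{3}{5}\right)\right)} = - \frac{3197610}{2 \left(\left(-1\right) \left(- \frac{17}{5}\right)\right) \left(-1647 - - \frac{17}{5}\right)} = - \frac{3197610}{2 \cdot \frac{17}{5} \left(-1647 + \frac{17}{5}\right)} = - \frac{3197610}{2 \cdot \frac{17}{5} \left(- \frac{8218}{5}\right)} = - \frac{3197610}{- \frac{279412}{25}} = \left(-3197610\right) \left(- \frac{25}{279412}\right) = \frac{39970125}{139706} \approx 286.1$)
$M - P{\left(1452 \right)} = \frac{39970125}{139706} - 1452 = - \frac{162882987}{139706}$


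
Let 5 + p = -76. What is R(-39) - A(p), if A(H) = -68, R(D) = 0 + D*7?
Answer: -205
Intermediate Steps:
p = -81 (p = -5 - 76 = -81)
R(D) = 7*D (R(D) = 0 + 7*D = 7*D)
R(-39) - A(p) = 7*(-39) - 1*(-68) = -273 + 68 = -205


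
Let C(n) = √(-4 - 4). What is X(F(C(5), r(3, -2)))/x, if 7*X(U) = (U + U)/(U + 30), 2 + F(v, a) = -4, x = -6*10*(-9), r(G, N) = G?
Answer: -1/7560 ≈ -0.00013228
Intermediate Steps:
x = 540 (x = -60*(-9) = 540)
C(n) = 2*I*√2 (C(n) = √(-8) = 2*I*√2)
F(v, a) = -6 (F(v, a) = -2 - 4 = -6)
X(U) = 2*U/(7*(30 + U)) (X(U) = ((U + U)/(U + 30))/7 = ((2*U)/(30 + U))/7 = (2*U/(30 + U))/7 = 2*U/(7*(30 + U)))
X(F(C(5), r(3, -2)))/x = ((2/7)*(-6)/(30 - 6))/540 = ((2/7)*(-6)/24)*(1/540) = ((2/7)*(-6)*(1/24))*(1/540) = -1/14*1/540 = -1/7560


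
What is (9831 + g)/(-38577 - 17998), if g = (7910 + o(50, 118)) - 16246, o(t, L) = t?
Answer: -309/11315 ≈ -0.027309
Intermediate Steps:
g = -8286 (g = (7910 + 50) - 16246 = 7960 - 16246 = -8286)
(9831 + g)/(-38577 - 17998) = (9831 - 8286)/(-38577 - 17998) = 1545/(-56575) = 1545*(-1/56575) = -309/11315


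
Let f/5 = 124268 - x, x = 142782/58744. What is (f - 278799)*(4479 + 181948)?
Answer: 1875596800607819/29372 ≈ 6.3857e+10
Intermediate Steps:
x = 71391/29372 (x = 142782*(1/58744) = 71391/29372 ≈ 2.4306)
f = 18249641525/29372 (f = 5*(124268 - 1*71391/29372) = 5*(124268 - 71391/29372) = 5*(3649928305/29372) = 18249641525/29372 ≈ 6.2133e+5)
(f - 278799)*(4479 + 181948) = (18249641525/29372 - 278799)*(4479 + 181948) = (10060757297/29372)*186427 = 1875596800607819/29372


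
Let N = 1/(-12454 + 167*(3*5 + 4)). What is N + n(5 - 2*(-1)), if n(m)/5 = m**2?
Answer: 2273844/9281 ≈ 245.00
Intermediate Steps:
n(m) = 5*m**2
N = -1/9281 (N = 1/(-12454 + 167*(15 + 4)) = 1/(-12454 + 167*19) = 1/(-12454 + 3173) = 1/(-9281) = -1/9281 ≈ -0.00010775)
N + n(5 - 2*(-1)) = -1/9281 + 5*(5 - 2*(-1))**2 = -1/9281 + 5*(5 + 2)**2 = -1/9281 + 5*7**2 = -1/9281 + 5*49 = -1/9281 + 245 = 2273844/9281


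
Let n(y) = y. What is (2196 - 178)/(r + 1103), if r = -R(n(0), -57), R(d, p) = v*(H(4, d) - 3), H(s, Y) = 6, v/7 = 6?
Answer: 2018/977 ≈ 2.0655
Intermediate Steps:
v = 42 (v = 7*6 = 42)
R(d, p) = 126 (R(d, p) = 42*(6 - 3) = 42*3 = 126)
r = -126 (r = -1*126 = -126)
(2196 - 178)/(r + 1103) = (2196 - 178)/(-126 + 1103) = 2018/977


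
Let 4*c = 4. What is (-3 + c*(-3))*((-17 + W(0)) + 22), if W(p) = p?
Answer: -30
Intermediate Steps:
c = 1 (c = (¼)*4 = 1)
(-3 + c*(-3))*((-17 + W(0)) + 22) = (-3 + 1*(-3))*((-17 + 0) + 22) = (-3 - 3)*(-17 + 22) = -6*5 = -30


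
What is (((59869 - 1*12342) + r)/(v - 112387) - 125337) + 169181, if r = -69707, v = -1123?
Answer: 497675462/11351 ≈ 43844.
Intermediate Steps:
(((59869 - 1*12342) + r)/(v - 112387) - 125337) + 169181 = (((59869 - 1*12342) - 69707)/(-1123 - 112387) - 125337) + 169181 = (((59869 - 12342) - 69707)/(-113510) - 125337) + 169181 = ((47527 - 69707)*(-1/113510) - 125337) + 169181 = (-22180*(-1/113510) - 125337) + 169181 = (2218/11351 - 125337) + 169181 = -1422698069/11351 + 169181 = 497675462/11351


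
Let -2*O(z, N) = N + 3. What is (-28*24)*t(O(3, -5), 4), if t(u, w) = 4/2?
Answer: -1344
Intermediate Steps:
O(z, N) = -3/2 - N/2 (O(z, N) = -(N + 3)/2 = -(3 + N)/2 = -3/2 - N/2)
t(u, w) = 2 (t(u, w) = 4*(½) = 2)
(-28*24)*t(O(3, -5), 4) = -28*24*2 = -672*2 = -1344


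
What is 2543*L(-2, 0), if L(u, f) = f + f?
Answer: 0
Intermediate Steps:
L(u, f) = 2*f
2543*L(-2, 0) = 2543*(2*0) = 2543*0 = 0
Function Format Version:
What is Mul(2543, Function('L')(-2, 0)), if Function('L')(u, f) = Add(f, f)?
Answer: 0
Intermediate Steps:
Function('L')(u, f) = Mul(2, f)
Mul(2543, Function('L')(-2, 0)) = Mul(2543, Mul(2, 0)) = Mul(2543, 0) = 0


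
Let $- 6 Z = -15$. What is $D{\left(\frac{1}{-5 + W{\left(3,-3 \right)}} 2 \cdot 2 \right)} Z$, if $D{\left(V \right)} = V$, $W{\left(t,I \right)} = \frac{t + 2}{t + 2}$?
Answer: $- \frac{5}{2} \approx -2.5$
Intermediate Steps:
$Z = \frac{5}{2}$ ($Z = \left(- \frac{1}{6}\right) \left(-15\right) = \frac{5}{2} \approx 2.5$)
$W{\left(t,I \right)} = 1$ ($W{\left(t,I \right)} = \frac{2 + t}{2 + t} = 1$)
$D{\left(\frac{1}{-5 + W{\left(3,-3 \right)}} 2 \cdot 2 \right)} Z = \frac{1}{-5 + 1} \cdot 2 \cdot 2 \cdot \frac{5}{2} = \frac{1}{-4} \cdot 2 \cdot 2 \cdot \frac{5}{2} = \left(- \frac{1}{4}\right) 2 \cdot 2 \cdot \frac{5}{2} = \left(- \frac{1}{2}\right) 2 \cdot \frac{5}{2} = \left(-1\right) \frac{5}{2} = - \frac{5}{2}$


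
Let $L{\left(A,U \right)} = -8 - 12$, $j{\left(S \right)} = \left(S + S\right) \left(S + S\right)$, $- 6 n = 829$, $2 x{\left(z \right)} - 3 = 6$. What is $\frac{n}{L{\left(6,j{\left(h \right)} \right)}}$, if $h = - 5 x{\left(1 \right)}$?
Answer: $\frac{829}{120} \approx 6.9083$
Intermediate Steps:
$x{\left(z \right)} = \frac{9}{2}$ ($x{\left(z \right)} = \frac{3}{2} + \frac{1}{2} \cdot 6 = \frac{3}{2} + 3 = \frac{9}{2}$)
$n = - \frac{829}{6}$ ($n = \left(- \frac{1}{6}\right) 829 = - \frac{829}{6} \approx -138.17$)
$h = - \frac{45}{2}$ ($h = \left(-5\right) \frac{9}{2} = - \frac{45}{2} \approx -22.5$)
$j{\left(S \right)} = 4 S^{2}$ ($j{\left(S \right)} = 2 S 2 S = 4 S^{2}$)
$L{\left(A,U \right)} = -20$
$\frac{n}{L{\left(6,j{\left(h \right)} \right)}} = - \frac{829}{6 \left(-20\right)} = \left(- \frac{829}{6}\right) \left(- \frac{1}{20}\right) = \frac{829}{120}$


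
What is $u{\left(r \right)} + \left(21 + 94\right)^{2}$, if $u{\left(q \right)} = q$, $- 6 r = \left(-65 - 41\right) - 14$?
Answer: $13245$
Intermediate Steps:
$r = 20$ ($r = - \frac{\left(-65 - 41\right) - 14}{6} = - \frac{-106 - 14}{6} = \left(- \frac{1}{6}\right) \left(-120\right) = 20$)
$u{\left(r \right)} + \left(21 + 94\right)^{2} = 20 + \left(21 + 94\right)^{2} = 20 + 115^{2} = 20 + 13225 = 13245$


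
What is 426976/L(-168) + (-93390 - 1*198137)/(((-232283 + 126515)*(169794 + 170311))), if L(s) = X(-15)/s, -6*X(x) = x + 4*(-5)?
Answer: -88469435605562021/7194445128 ≈ -1.2297e+7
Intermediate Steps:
X(x) = 10/3 - x/6 (X(x) = -(x + 4*(-5))/6 = -(x - 20)/6 = -(-20 + x)/6 = 10/3 - x/6)
L(s) = 35/(6*s) (L(s) = (10/3 - ⅙*(-15))/s = (10/3 + 5/2)/s = 35/(6*s))
426976/L(-168) + (-93390 - 1*198137)/(((-232283 + 126515)*(169794 + 170311))) = 426976/(((35/6)/(-168))) + (-93390 - 1*198137)/(((-232283 + 126515)*(169794 + 170311))) = 426976/(((35/6)*(-1/168))) + (-93390 - 198137)/((-105768*340105)) = 426976/(-5/144) - 291527/(-35972225640) = 426976*(-144/5) - 291527*(-1/35972225640) = -61484544/5 + 291527/35972225640 = -88469435605562021/7194445128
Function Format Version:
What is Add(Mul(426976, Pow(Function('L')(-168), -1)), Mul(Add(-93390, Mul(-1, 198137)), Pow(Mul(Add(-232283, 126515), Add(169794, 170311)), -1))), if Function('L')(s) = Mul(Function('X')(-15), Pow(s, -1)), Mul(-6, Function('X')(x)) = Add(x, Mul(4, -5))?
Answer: Rational(-88469435605562021, 7194445128) ≈ -1.2297e+7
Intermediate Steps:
Function('X')(x) = Add(Rational(10, 3), Mul(Rational(-1, 6), x)) (Function('X')(x) = Mul(Rational(-1, 6), Add(x, Mul(4, -5))) = Mul(Rational(-1, 6), Add(x, -20)) = Mul(Rational(-1, 6), Add(-20, x)) = Add(Rational(10, 3), Mul(Rational(-1, 6), x)))
Function('L')(s) = Mul(Rational(35, 6), Pow(s, -1)) (Function('L')(s) = Mul(Add(Rational(10, 3), Mul(Rational(-1, 6), -15)), Pow(s, -1)) = Mul(Add(Rational(10, 3), Rational(5, 2)), Pow(s, -1)) = Mul(Rational(35, 6), Pow(s, -1)))
Add(Mul(426976, Pow(Function('L')(-168), -1)), Mul(Add(-93390, Mul(-1, 198137)), Pow(Mul(Add(-232283, 126515), Add(169794, 170311)), -1))) = Add(Mul(426976, Pow(Mul(Rational(35, 6), Pow(-168, -1)), -1)), Mul(Add(-93390, Mul(-1, 198137)), Pow(Mul(Add(-232283, 126515), Add(169794, 170311)), -1))) = Add(Mul(426976, Pow(Mul(Rational(35, 6), Rational(-1, 168)), -1)), Mul(Add(-93390, -198137), Pow(Mul(-105768, 340105), -1))) = Add(Mul(426976, Pow(Rational(-5, 144), -1)), Mul(-291527, Pow(-35972225640, -1))) = Add(Mul(426976, Rational(-144, 5)), Mul(-291527, Rational(-1, 35972225640))) = Add(Rational(-61484544, 5), Rational(291527, 35972225640)) = Rational(-88469435605562021, 7194445128)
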